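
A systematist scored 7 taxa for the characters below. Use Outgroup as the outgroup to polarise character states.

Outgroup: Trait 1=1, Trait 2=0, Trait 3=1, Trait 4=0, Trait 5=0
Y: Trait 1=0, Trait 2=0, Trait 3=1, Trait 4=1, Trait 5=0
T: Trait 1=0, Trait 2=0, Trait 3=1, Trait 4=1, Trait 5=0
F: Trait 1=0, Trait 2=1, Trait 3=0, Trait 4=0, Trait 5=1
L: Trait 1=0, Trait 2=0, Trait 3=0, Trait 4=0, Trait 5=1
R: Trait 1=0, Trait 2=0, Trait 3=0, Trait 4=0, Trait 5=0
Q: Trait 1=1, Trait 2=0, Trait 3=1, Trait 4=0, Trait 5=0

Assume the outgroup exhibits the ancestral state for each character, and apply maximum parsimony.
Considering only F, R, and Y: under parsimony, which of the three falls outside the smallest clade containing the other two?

Character polarity is set by the outgroup: the derived state is whichever differs from the outgroup's state, so for Trait 1, Trait 3 the derived state is '0', and for the remaining characters it is '1'.
Trait 1: derived state '0' in F, L, R, T, and Y only — synapomorphy for {F, L, R, T, Y}.
Trait 2 (derived state '1') is unique to F (autapomorphy; uninformative for grouping).
Trait 3 (derived state '0') is shared by F, L, and R — a synapomorphy uniting that clade.
Trait 4: derived state '1' in T and Y only — synapomorphy for {T, Y}.
Trait 5 (derived state '1') is shared by F and L — a synapomorphy uniting that clade.
Most parsimonious ingroup topology: (((Y,T),((F,L),R)),Q).
F and R share a more recent common ancestor with each other than either does with Y, so Y is the least closely related of the three.

Y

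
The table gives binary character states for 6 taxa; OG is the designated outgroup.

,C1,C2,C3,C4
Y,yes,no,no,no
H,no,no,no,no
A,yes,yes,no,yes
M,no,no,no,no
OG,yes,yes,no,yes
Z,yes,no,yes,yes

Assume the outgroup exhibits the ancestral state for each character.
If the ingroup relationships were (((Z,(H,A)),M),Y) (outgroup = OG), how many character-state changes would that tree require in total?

Map each character onto (((Z,(H,A)),M),Y) (rooted by OG) and count the minimum state changes it requires (Fitch parsimony):
C1: 2; C2: 2; C3: 1; C4: 3.
Total tree length = 8.

8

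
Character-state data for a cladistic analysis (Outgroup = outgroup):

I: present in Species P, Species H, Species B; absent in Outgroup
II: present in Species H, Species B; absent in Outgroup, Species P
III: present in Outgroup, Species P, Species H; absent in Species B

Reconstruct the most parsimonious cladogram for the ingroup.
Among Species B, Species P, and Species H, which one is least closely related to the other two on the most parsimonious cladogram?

Species P

Character polarity is set by the outgroup: the derived state is whichever differs from the outgroup's state, so for III the derived state is 'absent', and for the remaining characters it is 'present'.
All ingroup taxa share the derived state 'present' for I; it defines the ingroup but does not resolve relationships within it.
II: derived state 'present' in Species B and Species H only — synapomorphy for {Species B, Species H}.
III (derived state 'absent') is unique to Species B (autapomorphy; uninformative for grouping).
Most parsimonious ingroup topology: (Species P,(Species H,Species B)).
Species B and Species H share a more recent common ancestor with each other than either does with Species P, so Species P is the least closely related of the three.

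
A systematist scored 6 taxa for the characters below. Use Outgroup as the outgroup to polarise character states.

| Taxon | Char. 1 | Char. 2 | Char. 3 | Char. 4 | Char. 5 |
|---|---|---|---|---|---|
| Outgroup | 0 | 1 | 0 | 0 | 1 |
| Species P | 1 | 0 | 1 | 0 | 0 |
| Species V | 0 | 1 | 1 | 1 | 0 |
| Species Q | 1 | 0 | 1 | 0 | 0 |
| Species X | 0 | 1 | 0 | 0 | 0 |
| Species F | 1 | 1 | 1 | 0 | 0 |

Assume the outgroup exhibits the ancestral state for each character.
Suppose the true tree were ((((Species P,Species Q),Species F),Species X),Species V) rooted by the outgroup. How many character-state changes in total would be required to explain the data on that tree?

Map each character onto ((((Species P,Species Q),Species F),Species X),Species V) (rooted by Outgroup) and count the minimum state changes it requires (Fitch parsimony):
Char. 1: 1; Char. 2: 1; Char. 3: 2; Char. 4: 1; Char. 5: 1.
Total tree length = 6.

6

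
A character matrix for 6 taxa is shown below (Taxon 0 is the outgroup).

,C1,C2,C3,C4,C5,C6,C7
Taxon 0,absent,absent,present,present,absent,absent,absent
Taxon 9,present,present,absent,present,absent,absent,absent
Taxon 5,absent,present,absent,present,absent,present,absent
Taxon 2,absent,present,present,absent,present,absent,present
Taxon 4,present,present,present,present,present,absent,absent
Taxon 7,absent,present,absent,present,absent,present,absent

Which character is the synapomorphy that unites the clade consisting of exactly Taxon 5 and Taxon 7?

Character polarity is set by the outgroup: the derived state is whichever differs from the outgroup's state, so for C3, C4 the derived state is 'absent', and for the remaining characters it is 'present'.
C1 groups Taxon 4 and Taxon 9, which is incompatible with the clades supported by the remaining characters; treating it as convergent (homoplasy) costs fewer steps than any alternative tree.
C2 (derived state 'present') is shared by all ingroup taxa — unites the whole ingroup.
C3: derived state 'absent' in Taxon 5, Taxon 7, and Taxon 9 only — synapomorphy for {Taxon 5, Taxon 7, Taxon 9}.
C4: derived state 'absent' in Taxon 2 only — an autapomorphy, so it tells us nothing about relationships among taxa.
Only Taxon 2 and Taxon 4 show the derived state 'present' for C5, supporting them as a clade.
C6 (derived state 'present') is shared by Taxon 5 and Taxon 7 — a synapomorphy uniting that clade.
C7: derived state 'present' in Taxon 2 only — an autapomorphy, so it tells us nothing about relationships among taxa.
Most parsimonious ingroup topology: ((Taxon 9,(Taxon 5,Taxon 7)),(Taxon 2,Taxon 4)).
The clade {Taxon 5, Taxon 7} is supported by C6: its derived state 'present' occurs in exactly those taxa and in no other taxon (including the outgroup).

C6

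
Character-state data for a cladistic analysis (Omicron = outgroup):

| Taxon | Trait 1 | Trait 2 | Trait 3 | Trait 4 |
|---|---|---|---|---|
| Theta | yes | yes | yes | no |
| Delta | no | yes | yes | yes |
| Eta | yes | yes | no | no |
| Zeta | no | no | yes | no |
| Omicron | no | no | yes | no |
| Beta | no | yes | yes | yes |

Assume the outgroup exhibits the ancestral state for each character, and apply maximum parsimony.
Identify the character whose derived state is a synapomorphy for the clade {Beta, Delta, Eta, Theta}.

Character polarity is set by the outgroup: the derived state is whichever differs from the outgroup's state, so for Trait 3 the derived state is 'no', and for the remaining characters it is 'yes'.
Only Eta and Theta show the derived state 'yes' for Trait 1, supporting them as a clade.
Trait 2 (derived state 'yes') is shared by Beta, Delta, Eta, and Theta — a synapomorphy uniting that clade.
Trait 3: derived state 'no' in Eta only — an autapomorphy, so it tells us nothing about relationships among taxa.
Trait 4: derived state 'yes' in Beta and Delta only — synapomorphy for {Beta, Delta}.
Most parsimonious ingroup topology: (((Delta,Beta),(Eta,Theta)),Zeta).
The clade {Beta, Delta, Eta, Theta} is supported by Trait 2: its derived state 'yes' occurs in exactly those taxa and in no other taxon (including the outgroup).

Trait 2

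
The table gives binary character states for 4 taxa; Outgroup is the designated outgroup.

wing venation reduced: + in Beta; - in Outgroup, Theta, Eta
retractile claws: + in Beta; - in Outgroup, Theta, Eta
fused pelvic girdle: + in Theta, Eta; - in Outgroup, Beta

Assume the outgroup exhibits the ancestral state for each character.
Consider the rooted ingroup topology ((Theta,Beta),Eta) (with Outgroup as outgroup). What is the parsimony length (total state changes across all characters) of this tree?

Map each character onto ((Theta,Beta),Eta) (rooted by Outgroup) and count the minimum state changes it requires (Fitch parsimony):
wing venation reduced: 1; retractile claws: 1; fused pelvic girdle: 2.
Total tree length = 4.

4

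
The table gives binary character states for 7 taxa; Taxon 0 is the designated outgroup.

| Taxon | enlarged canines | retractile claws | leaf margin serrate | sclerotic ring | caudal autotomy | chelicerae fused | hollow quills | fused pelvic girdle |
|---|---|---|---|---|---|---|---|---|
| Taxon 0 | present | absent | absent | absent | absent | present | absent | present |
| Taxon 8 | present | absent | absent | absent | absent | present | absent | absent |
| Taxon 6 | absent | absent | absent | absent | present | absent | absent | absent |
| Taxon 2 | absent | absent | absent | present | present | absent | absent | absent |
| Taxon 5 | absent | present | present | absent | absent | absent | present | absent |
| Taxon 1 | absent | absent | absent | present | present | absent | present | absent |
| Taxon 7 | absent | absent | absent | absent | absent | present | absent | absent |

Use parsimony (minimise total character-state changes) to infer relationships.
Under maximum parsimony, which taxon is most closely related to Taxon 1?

Taxon 2

Character polarity is set by the outgroup: the derived state is whichever differs from the outgroup's state, so for enlarged canines, chelicerae fused, fused pelvic girdle the derived state is 'absent', and for the remaining characters it is 'present'.
enlarged canines (derived state 'absent') is shared by Taxon 1, Taxon 2, Taxon 5, Taxon 6, and Taxon 7 — a synapomorphy uniting that clade.
retractile claws (derived state 'present') is unique to Taxon 5 (autapomorphy; uninformative for grouping).
leaf margin serrate (derived state 'present') is unique to Taxon 5 (autapomorphy; uninformative for grouping).
sclerotic ring: derived state 'present' in Taxon 1 and Taxon 2 only — synapomorphy for {Taxon 1, Taxon 2}.
caudal autotomy: derived state 'present' in Taxon 1, Taxon 2, and Taxon 6 only — synapomorphy for {Taxon 1, Taxon 2, Taxon 6}.
chelicerae fused: derived state 'absent' in Taxon 1, Taxon 2, Taxon 5, and Taxon 6 only — synapomorphy for {Taxon 1, Taxon 2, Taxon 5, Taxon 6}.
hollow quills groups Taxon 1 and Taxon 5, which is incompatible with the clades supported by the remaining characters; treating it as convergent (homoplasy) costs fewer steps than any alternative tree.
All ingroup taxa share the derived state 'absent' for fused pelvic girdle; it defines the ingroup but does not resolve relationships within it.
Most parsimonious ingroup topology: (Taxon 8,(((Taxon 6,(Taxon 2,Taxon 1)),Taxon 5),Taxon 7)).
Taxon 1 and Taxon 2 form a cherry on this tree, so they are sister taxa.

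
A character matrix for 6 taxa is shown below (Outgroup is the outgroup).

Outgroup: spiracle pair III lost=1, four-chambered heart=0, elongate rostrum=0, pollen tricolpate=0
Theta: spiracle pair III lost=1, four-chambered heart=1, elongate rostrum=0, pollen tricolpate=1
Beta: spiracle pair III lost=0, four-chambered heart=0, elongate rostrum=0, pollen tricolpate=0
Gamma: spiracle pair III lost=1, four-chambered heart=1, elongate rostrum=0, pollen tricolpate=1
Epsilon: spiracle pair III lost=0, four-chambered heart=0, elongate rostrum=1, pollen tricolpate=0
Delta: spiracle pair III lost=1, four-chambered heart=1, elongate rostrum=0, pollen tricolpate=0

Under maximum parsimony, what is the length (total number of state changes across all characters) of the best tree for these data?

4

Character polarity is set by the outgroup: the derived state is whichever differs from the outgroup's state, so for spiracle pair III lost the derived state is '0', and for the remaining characters it is '1'.
spiracle pair III lost: derived state '0' in Beta and Epsilon only — synapomorphy for {Beta, Epsilon}.
Only Delta, Gamma, and Theta show the derived state '1' for four-chambered heart, supporting them as a clade.
elongate rostrum: derived state '1' in Epsilon only — an autapomorphy, so it tells us nothing about relationships among taxa.
Only Gamma and Theta show the derived state '1' for pollen tricolpate, supporting them as a clade.
Most parsimonious ingroup topology: (((Theta,Gamma),Delta),(Beta,Epsilon)).
Changes per character on this tree: spiracle pair III lost: 1; four-chambered heart: 1; elongate rostrum: 1; pollen tricolpate: 1.
Total = 4.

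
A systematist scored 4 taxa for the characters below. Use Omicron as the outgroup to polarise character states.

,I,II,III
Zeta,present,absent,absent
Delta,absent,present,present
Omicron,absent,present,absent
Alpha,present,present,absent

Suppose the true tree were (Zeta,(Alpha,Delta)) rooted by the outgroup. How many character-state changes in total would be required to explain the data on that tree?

4

Map each character onto (Zeta,(Alpha,Delta)) (rooted by Omicron) and count the minimum state changes it requires (Fitch parsimony):
I: 2; II: 1; III: 1.
Total tree length = 4.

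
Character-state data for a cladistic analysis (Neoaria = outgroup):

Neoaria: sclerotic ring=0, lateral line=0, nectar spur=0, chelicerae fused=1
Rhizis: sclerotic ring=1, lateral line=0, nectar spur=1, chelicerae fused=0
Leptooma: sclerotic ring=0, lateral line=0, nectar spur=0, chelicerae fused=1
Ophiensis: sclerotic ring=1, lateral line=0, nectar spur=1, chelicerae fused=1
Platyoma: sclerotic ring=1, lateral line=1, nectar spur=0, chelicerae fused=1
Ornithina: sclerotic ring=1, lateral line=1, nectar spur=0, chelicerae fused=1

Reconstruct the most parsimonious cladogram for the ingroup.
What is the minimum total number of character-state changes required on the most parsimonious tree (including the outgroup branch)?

Character polarity is set by the outgroup: the derived state is whichever differs from the outgroup's state, so for chelicerae fused the derived state is '0', and for the remaining characters it is '1'.
sclerotic ring (derived state '1') is shared by Ophiensis, Ornithina, Platyoma, and Rhizis — a synapomorphy uniting that clade.
lateral line: derived state '1' in Ornithina and Platyoma only — synapomorphy for {Ornithina, Platyoma}.
nectar spur (derived state '1') is shared by Ophiensis and Rhizis — a synapomorphy uniting that clade.
chelicerae fused: derived state '0' in Rhizis only — an autapomorphy, so it tells us nothing about relationships among taxa.
Most parsimonious ingroup topology: (((Rhizis,Ophiensis),(Platyoma,Ornithina)),Leptooma).
Changes per character on this tree: sclerotic ring: 1; lateral line: 1; nectar spur: 1; chelicerae fused: 1.
Total = 4.

4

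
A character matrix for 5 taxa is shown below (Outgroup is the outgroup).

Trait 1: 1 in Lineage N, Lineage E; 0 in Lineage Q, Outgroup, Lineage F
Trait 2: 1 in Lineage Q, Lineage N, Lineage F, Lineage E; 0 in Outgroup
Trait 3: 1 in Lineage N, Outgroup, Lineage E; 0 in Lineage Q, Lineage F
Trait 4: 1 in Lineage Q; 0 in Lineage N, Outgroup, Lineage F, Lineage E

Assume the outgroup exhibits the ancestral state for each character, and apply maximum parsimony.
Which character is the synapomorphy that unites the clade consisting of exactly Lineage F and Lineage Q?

Character polarity is set by the outgroup: the derived state is whichever differs from the outgroup's state, so for Trait 3 the derived state is '0', and for the remaining characters it is '1'.
Trait 1: derived state '1' in Lineage E and Lineage N only — synapomorphy for {Lineage E, Lineage N}.
All ingroup taxa share the derived state '1' for Trait 2; it defines the ingroup but does not resolve relationships within it.
Trait 3 (derived state '0') is shared by Lineage F and Lineage Q — a synapomorphy uniting that clade.
Trait 4: derived state '1' in Lineage Q only — an autapomorphy, so it tells us nothing about relationships among taxa.
Most parsimonious ingroup topology: ((Lineage N,Lineage E),(Lineage Q,Lineage F)).
The clade {Lineage F, Lineage Q} is supported by Trait 3: its derived state '0' occurs in exactly those taxa and in no other taxon (including the outgroup).

Trait 3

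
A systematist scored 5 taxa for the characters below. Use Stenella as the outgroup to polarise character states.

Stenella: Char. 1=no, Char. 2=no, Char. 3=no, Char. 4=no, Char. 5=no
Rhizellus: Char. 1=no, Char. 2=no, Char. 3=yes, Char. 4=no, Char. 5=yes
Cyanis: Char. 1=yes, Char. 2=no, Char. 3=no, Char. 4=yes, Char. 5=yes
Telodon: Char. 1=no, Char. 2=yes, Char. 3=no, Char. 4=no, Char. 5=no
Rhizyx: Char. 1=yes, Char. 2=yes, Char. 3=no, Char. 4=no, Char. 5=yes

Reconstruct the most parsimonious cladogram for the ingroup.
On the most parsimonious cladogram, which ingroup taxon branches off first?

The outgroup has state 'no' for every character, so 'yes' is the derived state throughout.
Char. 1: derived state 'yes' in Cyanis and Rhizyx only — synapomorphy for {Cyanis, Rhizyx}.
Char. 2 groups Rhizyx and Telodon, which is incompatible with the clades supported by the remaining characters; treating it as convergent (homoplasy) costs fewer steps than any alternative tree.
Char. 3: derived state 'yes' in Rhizellus only — an autapomorphy, so it tells us nothing about relationships among taxa.
Char. 4 (derived state 'yes') is unique to Cyanis (autapomorphy; uninformative for grouping).
Char. 5 (derived state 'yes') is shared by Cyanis, Rhizellus, and Rhizyx — a synapomorphy uniting that clade.
Most parsimonious ingroup topology: (Telodon,((Cyanis,Rhizyx),Rhizellus)).
Telodon is sister to the clade containing all other ingroup taxa, so it is the earliest-diverging (most basal) ingroup lineage.

Telodon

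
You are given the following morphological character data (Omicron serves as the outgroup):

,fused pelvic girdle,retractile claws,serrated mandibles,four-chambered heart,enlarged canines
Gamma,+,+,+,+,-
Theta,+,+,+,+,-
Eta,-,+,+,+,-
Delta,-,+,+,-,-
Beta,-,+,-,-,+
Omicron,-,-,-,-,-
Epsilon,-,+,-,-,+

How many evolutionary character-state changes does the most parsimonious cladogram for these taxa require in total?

5

The outgroup has state '-' for every character, so '+' is the derived state throughout.
fused pelvic girdle (derived state '+') is shared by Gamma and Theta — a synapomorphy uniting that clade.
retractile claws (derived state '+') is shared by all ingroup taxa — unites the whole ingroup.
Only Delta, Eta, Gamma, and Theta show the derived state '+' for serrated mandibles, supporting them as a clade.
four-chambered heart: derived state '+' in Eta, Gamma, and Theta only — synapomorphy for {Eta, Gamma, Theta}.
Only Beta and Epsilon show the derived state '+' for enlarged canines, supporting them as a clade.
Most parsimonious ingroup topology: ((Beta,Epsilon),((Eta,(Theta,Gamma)),Delta)).
Changes per character on this tree: fused pelvic girdle: 1; retractile claws: 1; serrated mandibles: 1; four-chambered heart: 1; enlarged canines: 1.
Total = 5.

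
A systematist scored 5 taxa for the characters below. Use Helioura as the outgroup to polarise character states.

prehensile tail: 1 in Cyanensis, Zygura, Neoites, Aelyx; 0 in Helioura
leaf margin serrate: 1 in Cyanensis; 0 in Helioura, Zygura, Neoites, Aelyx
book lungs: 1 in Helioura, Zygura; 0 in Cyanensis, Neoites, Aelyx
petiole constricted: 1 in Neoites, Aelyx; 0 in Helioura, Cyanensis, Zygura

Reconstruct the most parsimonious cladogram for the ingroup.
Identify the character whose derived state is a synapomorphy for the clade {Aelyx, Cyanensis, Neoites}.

Character polarity is set by the outgroup: the derived state is whichever differs from the outgroup's state, so for book lungs the derived state is '0', and for the remaining characters it is '1'.
All ingroup taxa share the derived state '1' for prehensile tail; it defines the ingroup but does not resolve relationships within it.
leaf margin serrate: derived state '1' in Cyanensis only — an autapomorphy, so it tells us nothing about relationships among taxa.
book lungs (derived state '0') is shared by Aelyx, Cyanensis, and Neoites — a synapomorphy uniting that clade.
petiole constricted (derived state '1') is shared by Aelyx and Neoites — a synapomorphy uniting that clade.
Most parsimonious ingroup topology: ((Cyanensis,(Neoites,Aelyx)),Zygura).
The clade {Aelyx, Cyanensis, Neoites} is supported by book lungs: its derived state '0' occurs in exactly those taxa and in no other taxon (including the outgroup).

book lungs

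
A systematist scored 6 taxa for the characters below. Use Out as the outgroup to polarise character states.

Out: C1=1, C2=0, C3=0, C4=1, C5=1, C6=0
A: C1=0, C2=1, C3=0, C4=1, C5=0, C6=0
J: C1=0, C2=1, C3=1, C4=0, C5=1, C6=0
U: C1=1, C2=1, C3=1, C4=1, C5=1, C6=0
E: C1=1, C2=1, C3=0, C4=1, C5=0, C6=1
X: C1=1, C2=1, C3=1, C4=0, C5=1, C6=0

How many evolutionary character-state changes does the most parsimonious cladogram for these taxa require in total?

Character polarity is set by the outgroup: the derived state is whichever differs from the outgroup's state, so for C1, C4, C5 the derived state is '0', and for the remaining characters it is '1'.
C1 (state '0') occurs in A and J but conflicts with the nesting implied by the other characters — most parsimoniously interpreted as homoplasy.
C2 (derived state '1') is shared by all ingroup taxa — unites the whole ingroup.
Only J, U, and X show the derived state '1' for C3, supporting them as a clade.
C4: derived state '0' in J and X only — synapomorphy for {J, X}.
C5: derived state '0' in A and E only — synapomorphy for {A, E}.
C6: derived state '1' in E only — an autapomorphy, so it tells us nothing about relationships among taxa.
Most parsimonious ingroup topology: ((A,E),((J,X),U)).
Changes per character on this tree: C1: 2; C2: 1; C3: 1; C4: 1; C5: 1; C6: 1.
Total = 7.

7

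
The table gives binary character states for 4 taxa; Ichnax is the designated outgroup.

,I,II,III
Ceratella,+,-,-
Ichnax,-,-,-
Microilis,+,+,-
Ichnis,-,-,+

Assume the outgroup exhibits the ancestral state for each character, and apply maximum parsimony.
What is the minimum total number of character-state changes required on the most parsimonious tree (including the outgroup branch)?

3

The outgroup has state '-' for every character, so '+' is the derived state throughout.
I (derived state '+') is shared by Ceratella and Microilis — a synapomorphy uniting that clade.
II (derived state '+') is unique to Microilis (autapomorphy; uninformative for grouping).
III (derived state '+') is unique to Ichnis (autapomorphy; uninformative for grouping).
Most parsimonious ingroup topology: (Ichnis,(Microilis,Ceratella)).
Changes per character on this tree: I: 1; II: 1; III: 1.
Total = 3.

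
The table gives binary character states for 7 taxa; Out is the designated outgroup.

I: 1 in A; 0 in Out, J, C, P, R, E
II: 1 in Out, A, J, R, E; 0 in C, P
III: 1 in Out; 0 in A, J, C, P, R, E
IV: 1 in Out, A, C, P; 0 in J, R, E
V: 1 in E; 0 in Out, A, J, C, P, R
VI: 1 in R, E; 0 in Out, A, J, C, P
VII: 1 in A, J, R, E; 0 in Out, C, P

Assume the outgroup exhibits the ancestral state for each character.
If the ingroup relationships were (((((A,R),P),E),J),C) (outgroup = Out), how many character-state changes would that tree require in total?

12

Map each character onto (((((A,R),P),E),J),C) (rooted by Out) and count the minimum state changes it requires (Fitch parsimony):
I: 1; II: 2; III: 1; IV: 3; V: 1; VI: 2; VII: 2.
Total tree length = 12.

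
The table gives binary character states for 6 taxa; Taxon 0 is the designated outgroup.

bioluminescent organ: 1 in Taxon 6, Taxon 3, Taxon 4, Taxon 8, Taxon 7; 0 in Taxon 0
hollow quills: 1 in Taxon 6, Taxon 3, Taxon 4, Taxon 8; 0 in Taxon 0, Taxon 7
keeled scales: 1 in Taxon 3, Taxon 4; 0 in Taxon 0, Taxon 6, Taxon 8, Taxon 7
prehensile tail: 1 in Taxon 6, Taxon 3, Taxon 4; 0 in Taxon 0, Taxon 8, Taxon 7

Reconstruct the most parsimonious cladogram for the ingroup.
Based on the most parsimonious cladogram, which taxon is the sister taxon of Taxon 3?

The outgroup has state '0' for every character, so '1' is the derived state throughout.
All ingroup taxa share the derived state '1' for bioluminescent organ; it defines the ingroup but does not resolve relationships within it.
hollow quills: derived state '1' in Taxon 3, Taxon 4, Taxon 6, and Taxon 8 only — synapomorphy for {Taxon 3, Taxon 4, Taxon 6, Taxon 8}.
Only Taxon 3 and Taxon 4 show the derived state '1' for keeled scales, supporting them as a clade.
prehensile tail (derived state '1') is shared by Taxon 3, Taxon 4, and Taxon 6 — a synapomorphy uniting that clade.
Most parsimonious ingroup topology: (((Taxon 6,(Taxon 3,Taxon 4)),Taxon 8),Taxon 7).
Taxon 3 and Taxon 4 form a cherry on this tree, so they are sister taxa.

Taxon 4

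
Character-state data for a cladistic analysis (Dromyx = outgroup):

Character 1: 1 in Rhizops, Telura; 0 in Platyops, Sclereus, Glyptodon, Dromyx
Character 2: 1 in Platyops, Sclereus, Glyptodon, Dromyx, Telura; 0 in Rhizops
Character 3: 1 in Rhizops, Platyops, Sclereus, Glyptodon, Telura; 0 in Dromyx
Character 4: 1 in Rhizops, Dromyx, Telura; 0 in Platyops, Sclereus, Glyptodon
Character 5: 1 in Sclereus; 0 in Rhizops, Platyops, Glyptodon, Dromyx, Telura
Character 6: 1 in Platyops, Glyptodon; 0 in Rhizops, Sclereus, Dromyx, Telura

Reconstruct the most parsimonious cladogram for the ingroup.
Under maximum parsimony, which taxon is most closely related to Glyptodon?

Platyops

Character polarity is set by the outgroup: the derived state is whichever differs from the outgroup's state, so for Character 2, Character 4 the derived state is '0', and for the remaining characters it is '1'.
Character 1 (derived state '1') is shared by Rhizops and Telura — a synapomorphy uniting that clade.
Character 2: derived state '0' in Rhizops only — an autapomorphy, so it tells us nothing about relationships among taxa.
All ingroup taxa share the derived state '1' for Character 3; it defines the ingroup but does not resolve relationships within it.
Only Glyptodon, Platyops, and Sclereus show the derived state '0' for Character 4, supporting them as a clade.
Character 5: derived state '1' in Sclereus only — an autapomorphy, so it tells us nothing about relationships among taxa.
Character 6 (derived state '1') is shared by Glyptodon and Platyops — a synapomorphy uniting that clade.
Most parsimonious ingroup topology: ((Telura,Rhizops),((Glyptodon,Platyops),Sclereus)).
Glyptodon and Platyops form a cherry on this tree, so they are sister taxa.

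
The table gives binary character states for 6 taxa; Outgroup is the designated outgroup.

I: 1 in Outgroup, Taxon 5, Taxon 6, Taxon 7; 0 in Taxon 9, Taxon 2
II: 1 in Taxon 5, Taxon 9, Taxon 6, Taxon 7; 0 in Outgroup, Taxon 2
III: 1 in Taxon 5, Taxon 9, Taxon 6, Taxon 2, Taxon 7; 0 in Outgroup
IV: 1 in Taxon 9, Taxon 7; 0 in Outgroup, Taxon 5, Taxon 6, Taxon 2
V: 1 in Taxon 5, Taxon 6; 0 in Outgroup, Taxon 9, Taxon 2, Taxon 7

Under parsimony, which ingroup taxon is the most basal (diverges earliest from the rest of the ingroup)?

Taxon 2

Character polarity is set by the outgroup: the derived state is whichever differs from the outgroup's state, so for I the derived state is '0', and for the remaining characters it is '1'.
I groups Taxon 2 and Taxon 9, which is incompatible with the clades supported by the remaining characters; treating it as convergent (homoplasy) costs fewer steps than any alternative tree.
II: derived state '1' in Taxon 5, Taxon 6, Taxon 7, and Taxon 9 only — synapomorphy for {Taxon 5, Taxon 6, Taxon 7, Taxon 9}.
III (derived state '1') is shared by all ingroup taxa — unites the whole ingroup.
IV (derived state '1') is shared by Taxon 7 and Taxon 9 — a synapomorphy uniting that clade.
V: derived state '1' in Taxon 5 and Taxon 6 only — synapomorphy for {Taxon 5, Taxon 6}.
Most parsimonious ingroup topology: (((Taxon 5,Taxon 6),(Taxon 9,Taxon 7)),Taxon 2).
Taxon 2 is sister to the clade containing all other ingroup taxa, so it is the earliest-diverging (most basal) ingroup lineage.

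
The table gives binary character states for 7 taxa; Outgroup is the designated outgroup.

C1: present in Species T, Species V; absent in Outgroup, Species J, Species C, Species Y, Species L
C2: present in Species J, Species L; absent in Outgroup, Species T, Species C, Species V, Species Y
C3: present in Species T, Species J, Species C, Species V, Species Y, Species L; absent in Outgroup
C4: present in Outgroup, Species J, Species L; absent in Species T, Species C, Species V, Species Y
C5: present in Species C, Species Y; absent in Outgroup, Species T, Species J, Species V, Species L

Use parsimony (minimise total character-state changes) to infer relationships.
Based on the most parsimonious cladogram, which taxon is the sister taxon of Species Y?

Character polarity is set by the outgroup: the derived state is whichever differs from the outgroup's state, so for C4 the derived state is 'absent', and for the remaining characters it is 'present'.
C1: derived state 'present' in Species T and Species V only — synapomorphy for {Species T, Species V}.
C2: derived state 'present' in Species J and Species L only — synapomorphy for {Species J, Species L}.
All ingroup taxa share the derived state 'present' for C3; it defines the ingroup but does not resolve relationships within it.
C4: derived state 'absent' in Species C, Species T, Species V, and Species Y only — synapomorphy for {Species C, Species T, Species V, Species Y}.
C5: derived state 'present' in Species C and Species Y only — synapomorphy for {Species C, Species Y}.
Most parsimonious ingroup topology: (((Species T,Species V),(Species C,Species Y)),(Species J,Species L)).
Species Y and Species C form a cherry on this tree, so they are sister taxa.

Species C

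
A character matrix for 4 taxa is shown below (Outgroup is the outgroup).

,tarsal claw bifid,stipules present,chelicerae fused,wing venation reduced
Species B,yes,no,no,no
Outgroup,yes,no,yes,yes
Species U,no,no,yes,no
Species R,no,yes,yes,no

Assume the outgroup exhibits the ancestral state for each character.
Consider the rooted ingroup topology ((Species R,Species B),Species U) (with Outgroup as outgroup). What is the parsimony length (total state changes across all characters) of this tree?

5

Map each character onto ((Species R,Species B),Species U) (rooted by Outgroup) and count the minimum state changes it requires (Fitch parsimony):
tarsal claw bifid: 2; stipules present: 1; chelicerae fused: 1; wing venation reduced: 1.
Total tree length = 5.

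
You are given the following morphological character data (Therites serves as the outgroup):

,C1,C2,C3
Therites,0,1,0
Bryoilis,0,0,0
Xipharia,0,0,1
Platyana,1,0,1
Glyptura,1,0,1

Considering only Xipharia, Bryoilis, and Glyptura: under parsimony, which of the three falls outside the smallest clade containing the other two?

Character polarity is set by the outgroup: the derived state is whichever differs from the outgroup's state, so for C2 the derived state is '0', and for the remaining characters it is '1'.
C1: derived state '1' in Glyptura and Platyana only — synapomorphy for {Glyptura, Platyana}.
All ingroup taxa share the derived state '0' for C2; it defines the ingroup but does not resolve relationships within it.
C3 (derived state '1') is shared by Glyptura, Platyana, and Xipharia — a synapomorphy uniting that clade.
Most parsimonious ingroup topology: (Bryoilis,(Xipharia,(Platyana,Glyptura))).
Xipharia and Glyptura share a more recent common ancestor with each other than either does with Bryoilis, so Bryoilis is the least closely related of the three.

Bryoilis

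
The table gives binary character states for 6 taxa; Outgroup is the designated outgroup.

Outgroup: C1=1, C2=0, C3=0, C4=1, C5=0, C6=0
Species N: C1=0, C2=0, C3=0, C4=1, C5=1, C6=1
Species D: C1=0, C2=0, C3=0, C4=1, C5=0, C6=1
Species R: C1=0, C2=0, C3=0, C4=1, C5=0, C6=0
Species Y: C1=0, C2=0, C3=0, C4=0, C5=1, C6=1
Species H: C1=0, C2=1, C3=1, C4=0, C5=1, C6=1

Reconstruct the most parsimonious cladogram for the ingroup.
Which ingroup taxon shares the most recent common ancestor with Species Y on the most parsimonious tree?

Species H

Character polarity is set by the outgroup: the derived state is whichever differs from the outgroup's state, so for C1, C4 the derived state is '0', and for the remaining characters it is '1'.
All ingroup taxa share the derived state '0' for C1; it defines the ingroup but does not resolve relationships within it.
C2: derived state '1' in Species H only — an autapomorphy, so it tells us nothing about relationships among taxa.
C3: derived state '1' in Species H only — an autapomorphy, so it tells us nothing about relationships among taxa.
Only Species H and Species Y show the derived state '0' for C4, supporting them as a clade.
Only Species H, Species N, and Species Y show the derived state '1' for C5, supporting them as a clade.
C6 (derived state '1') is shared by Species D, Species H, Species N, and Species Y — a synapomorphy uniting that clade.
Most parsimonious ingroup topology: (((Species N,(Species Y,Species H)),Species D),Species R).
Species Y and Species H form a cherry on this tree, so they are sister taxa.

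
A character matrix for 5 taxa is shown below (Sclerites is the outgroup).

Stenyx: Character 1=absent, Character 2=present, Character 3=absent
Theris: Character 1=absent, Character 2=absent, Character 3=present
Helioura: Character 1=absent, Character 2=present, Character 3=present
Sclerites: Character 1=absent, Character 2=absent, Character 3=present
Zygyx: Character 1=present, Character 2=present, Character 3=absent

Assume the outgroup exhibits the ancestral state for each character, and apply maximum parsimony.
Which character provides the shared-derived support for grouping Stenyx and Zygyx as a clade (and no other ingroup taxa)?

Character polarity is set by the outgroup: the derived state is whichever differs from the outgroup's state, so for Character 3 the derived state is 'absent', and for the remaining characters it is 'present'.
Character 1: derived state 'present' in Zygyx only — an autapomorphy, so it tells us nothing about relationships among taxa.
Character 2 (derived state 'present') is shared by Helioura, Stenyx, and Zygyx — a synapomorphy uniting that clade.
Character 3: derived state 'absent' in Stenyx and Zygyx only — synapomorphy for {Stenyx, Zygyx}.
Most parsimonious ingroup topology: (Theris,((Stenyx,Zygyx),Helioura)).
The clade {Stenyx, Zygyx} is supported by Character 3: its derived state 'absent' occurs in exactly those taxa and in no other taxon (including the outgroup).

Character 3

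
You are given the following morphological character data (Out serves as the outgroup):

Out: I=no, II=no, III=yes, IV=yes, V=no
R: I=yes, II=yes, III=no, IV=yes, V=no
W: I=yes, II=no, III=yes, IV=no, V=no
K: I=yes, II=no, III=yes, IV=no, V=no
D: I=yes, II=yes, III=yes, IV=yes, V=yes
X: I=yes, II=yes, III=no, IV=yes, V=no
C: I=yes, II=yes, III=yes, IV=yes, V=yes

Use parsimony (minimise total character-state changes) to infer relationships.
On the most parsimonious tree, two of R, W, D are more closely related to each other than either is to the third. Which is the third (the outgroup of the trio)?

W

Character polarity is set by the outgroup: the derived state is whichever differs from the outgroup's state, so for III, IV the derived state is 'no', and for the remaining characters it is 'yes'.
I (derived state 'yes') is shared by all ingroup taxa — unites the whole ingroup.
Only C, D, R, and X show the derived state 'yes' for II, supporting them as a clade.
Only R and X show the derived state 'no' for III, supporting them as a clade.
IV (derived state 'no') is shared by K and W — a synapomorphy uniting that clade.
Only C and D show the derived state 'yes' for V, supporting them as a clade.
Most parsimonious ingroup topology: (((R,X),(D,C)),(W,K)).
R and D share a more recent common ancestor with each other than either does with W, so W is the least closely related of the three.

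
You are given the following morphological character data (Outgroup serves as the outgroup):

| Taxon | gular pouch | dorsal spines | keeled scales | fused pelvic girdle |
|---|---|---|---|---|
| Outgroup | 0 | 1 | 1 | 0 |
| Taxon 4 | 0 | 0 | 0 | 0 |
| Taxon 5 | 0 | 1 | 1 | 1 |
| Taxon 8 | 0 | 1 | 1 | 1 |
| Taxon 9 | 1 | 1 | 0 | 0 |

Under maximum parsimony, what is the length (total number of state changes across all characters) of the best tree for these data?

Character polarity is set by the outgroup: the derived state is whichever differs from the outgroup's state, so for dorsal spines, keeled scales the derived state is '0', and for the remaining characters it is '1'.
gular pouch: derived state '1' in Taxon 9 only — an autapomorphy, so it tells us nothing about relationships among taxa.
dorsal spines: derived state '0' in Taxon 4 only — an autapomorphy, so it tells us nothing about relationships among taxa.
Only Taxon 4 and Taxon 9 show the derived state '0' for keeled scales, supporting them as a clade.
Only Taxon 5 and Taxon 8 show the derived state '1' for fused pelvic girdle, supporting them as a clade.
Most parsimonious ingroup topology: ((Taxon 4,Taxon 9),(Taxon 5,Taxon 8)).
Changes per character on this tree: gular pouch: 1; dorsal spines: 1; keeled scales: 1; fused pelvic girdle: 1.
Total = 4.

4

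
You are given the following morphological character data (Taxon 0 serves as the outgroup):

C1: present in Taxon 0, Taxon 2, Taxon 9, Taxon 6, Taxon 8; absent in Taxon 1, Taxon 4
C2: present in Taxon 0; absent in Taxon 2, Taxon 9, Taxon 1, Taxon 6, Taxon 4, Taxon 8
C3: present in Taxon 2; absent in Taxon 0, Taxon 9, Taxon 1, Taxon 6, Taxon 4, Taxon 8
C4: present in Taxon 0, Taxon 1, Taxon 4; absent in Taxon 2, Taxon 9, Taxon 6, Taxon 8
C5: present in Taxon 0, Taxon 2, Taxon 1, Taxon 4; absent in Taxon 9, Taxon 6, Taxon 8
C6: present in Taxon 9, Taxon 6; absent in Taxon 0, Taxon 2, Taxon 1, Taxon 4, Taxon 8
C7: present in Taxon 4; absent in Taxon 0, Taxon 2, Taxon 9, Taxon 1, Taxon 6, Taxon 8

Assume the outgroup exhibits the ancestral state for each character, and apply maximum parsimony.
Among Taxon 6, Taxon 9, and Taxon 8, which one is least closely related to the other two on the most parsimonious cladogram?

Character polarity is set by the outgroup: the derived state is whichever differs from the outgroup's state, so for C1, C2, C4, C5 the derived state is 'absent', and for the remaining characters it is 'present'.
C1: derived state 'absent' in Taxon 1 and Taxon 4 only — synapomorphy for {Taxon 1, Taxon 4}.
All ingroup taxa share the derived state 'absent' for C2; it defines the ingroup but does not resolve relationships within it.
C3 (derived state 'present') is unique to Taxon 2 (autapomorphy; uninformative for grouping).
Only Taxon 2, Taxon 6, Taxon 8, and Taxon 9 show the derived state 'absent' for C4, supporting them as a clade.
Only Taxon 6, Taxon 8, and Taxon 9 show the derived state 'absent' for C5, supporting them as a clade.
C6 (derived state 'present') is shared by Taxon 6 and Taxon 9 — a synapomorphy uniting that clade.
C7 (derived state 'present') is unique to Taxon 4 (autapomorphy; uninformative for grouping).
Most parsimonious ingroup topology: ((Taxon 2,((Taxon 9,Taxon 6),Taxon 8)),(Taxon 1,Taxon 4)).
Taxon 6 and Taxon 9 share a more recent common ancestor with each other than either does with Taxon 8, so Taxon 8 is the least closely related of the three.

Taxon 8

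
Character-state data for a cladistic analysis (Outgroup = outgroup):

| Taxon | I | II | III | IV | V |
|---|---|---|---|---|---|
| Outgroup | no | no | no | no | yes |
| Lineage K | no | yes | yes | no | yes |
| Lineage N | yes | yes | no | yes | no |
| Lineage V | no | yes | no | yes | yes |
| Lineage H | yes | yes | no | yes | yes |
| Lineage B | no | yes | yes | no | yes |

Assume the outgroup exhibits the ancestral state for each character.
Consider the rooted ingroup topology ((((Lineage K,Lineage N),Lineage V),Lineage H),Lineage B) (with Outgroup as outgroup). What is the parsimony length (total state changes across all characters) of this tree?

8

Map each character onto ((((Lineage K,Lineage N),Lineage V),Lineage H),Lineage B) (rooted by Outgroup) and count the minimum state changes it requires (Fitch parsimony):
I: 2; II: 1; III: 2; IV: 2; V: 1.
Total tree length = 8.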